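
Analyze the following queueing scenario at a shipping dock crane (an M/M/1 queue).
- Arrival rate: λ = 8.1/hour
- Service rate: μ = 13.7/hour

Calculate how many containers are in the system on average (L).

ρ = λ/μ = 8.1/13.7 = 0.5912
For M/M/1: L = λ/(μ-λ)
L = 8.1/(13.7-8.1) = 8.1/5.60
L = 1.4464 containers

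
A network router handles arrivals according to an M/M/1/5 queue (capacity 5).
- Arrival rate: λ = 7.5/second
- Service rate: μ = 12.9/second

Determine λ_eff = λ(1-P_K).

ρ = λ/μ = 7.5/12.9 = 0.5813953
P₀ = (1-ρ)/(1-ρ^(K+1)) = (1-0.5813953)/(1-0.5813953^6) = 0.4186/0.9614 = 0.4354
P_K = P₀×ρ^K = 0.4354 × 0.5813953^5 = 0.4354 × 0.06643 = 0.02892
λ_eff = λ(1-P_K) = 7.5 × (1 - 0.02892) = 7.5 × 0.97108 = 7.2831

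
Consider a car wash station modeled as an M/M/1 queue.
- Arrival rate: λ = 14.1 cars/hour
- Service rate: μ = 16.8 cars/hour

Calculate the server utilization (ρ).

Server utilization: ρ = λ/μ
ρ = 14.1/16.8 = 0.8393
The server is busy 83.93% of the time.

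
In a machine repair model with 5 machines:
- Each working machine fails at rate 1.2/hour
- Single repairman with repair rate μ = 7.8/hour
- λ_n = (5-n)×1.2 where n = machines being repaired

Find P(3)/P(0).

P(3)/P(0) = ∏_{i=0}^{3-1} λ_i/μ_{i+1}
= (5-0)×1.2/7.8 × (5-1)×1.2/7.8 × (5-2)×1.2/7.8
= 0.2185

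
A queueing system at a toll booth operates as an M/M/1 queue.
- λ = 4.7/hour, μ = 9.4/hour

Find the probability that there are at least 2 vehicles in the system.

ρ = λ/μ = 4.7/9.4 = 0.5000
P(N ≥ n) = ρⁿ
P(N ≥ 2) = 0.5000^2
P(N ≥ 2) = 0.2500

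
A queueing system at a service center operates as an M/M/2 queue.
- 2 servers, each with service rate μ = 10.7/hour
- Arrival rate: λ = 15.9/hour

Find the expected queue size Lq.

Traffic intensity: ρ = λ/(cμ) = 15.9/(2×10.7) = 0.7430
Since ρ = 0.7430 < 1, system is stable.
Offered load a = λ/μ = cρ = 15.9/10.7 = 1.4860
P₀ = [ Σₙ₌₀^1 aⁿ/n! + a^2/(2!(1-ρ)) ]⁻¹
Σ = a^0/0! + a^1/1! = 1.0000 + 1.4860 = 2.4860
a^2/(2!(1-ρ)) = 2.20814/(2 × 0.257009) = 4.2958
P₀ = 1/(2.4860 + 4.2958) = 0.1475
Lq = P₀·a^2·ρ / (2!(1-ρ)²) = 0.147453 × 2.20814 × 0.742991 / (2 × 0.0660538) = 1.8312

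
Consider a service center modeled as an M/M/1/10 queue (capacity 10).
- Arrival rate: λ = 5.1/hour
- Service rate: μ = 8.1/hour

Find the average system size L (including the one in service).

ρ = λ/μ = 5.1/8.1 = 0.62963
P₀ = (1-ρ)/(1-ρ^(K+1)) = (1-0.62963)/(1-0.62963^11) = 0.3704/0.9938 = 0.3727
P_K = P₀×ρ^K = 0.3727 × 0.62963^10 = 0.3727 × 0.009792 = 0.003649
L = ρ[1 - (K+1)ρ^K + Kρ^(K+1)] / [(1-ρ)(1-ρ^(K+1))]
L = 0.62963 × (1 - 11×0.009792 + 10×0.006165) / ((1 - 0.62963) × (1 - 0.006165)) = 1.6318 customers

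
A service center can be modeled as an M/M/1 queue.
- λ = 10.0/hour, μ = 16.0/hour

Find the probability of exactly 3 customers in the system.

ρ = λ/μ = 10.0/16.0 = 0.6250
P(n) = (1-ρ)ρⁿ
P(3) = (1-0.6250) × 0.6250^3
P(3) = 0.37500 × 0.24414
P(3) = 0.09155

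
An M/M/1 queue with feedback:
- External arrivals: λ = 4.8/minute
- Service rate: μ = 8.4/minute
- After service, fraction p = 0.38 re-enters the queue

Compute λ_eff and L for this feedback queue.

Effective arrival rate: λ_eff = λ/(1-p) = 4.8/(1-0.38) = 4.8/0.62 = 7.741935
ρ = λ_eff/μ = 7.741935/8.4 = 0.921659
L = ρ/(1-ρ) = 0.921659/(1-0.921659) = 11.7647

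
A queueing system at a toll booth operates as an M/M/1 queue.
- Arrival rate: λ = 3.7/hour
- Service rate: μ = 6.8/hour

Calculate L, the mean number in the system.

ρ = λ/μ = 3.7/6.8 = 0.5441
For M/M/1: L = λ/(μ-λ)
L = 3.7/(6.8-3.7) = 3.7/3.10
L = 1.1935 vehicles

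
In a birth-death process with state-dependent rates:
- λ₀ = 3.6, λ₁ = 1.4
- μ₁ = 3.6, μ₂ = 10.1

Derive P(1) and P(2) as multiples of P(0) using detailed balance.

Balance equations:
State 0: λ₀P₀ = μ₁P₁ → P₁ = (λ₀/μ₁)P₀ = (3.6/3.6)P₀ = 1.0000P₀
State 1: P₂ = (λ₀λ₁)/(μ₁μ₂)P₀ = (3.6×1.4)/(3.6×10.1)P₀ = 0.1386P₀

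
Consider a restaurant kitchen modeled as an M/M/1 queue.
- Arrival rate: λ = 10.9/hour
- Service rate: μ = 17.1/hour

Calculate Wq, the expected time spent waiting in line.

First, compute utilization: ρ = λ/μ = 10.9/17.1 = 0.6374
For M/M/1: Wq = λ/(μ(μ-λ))
Wq = 10.9/(17.1 × (17.1-10.9))
Wq = 10.9/(17.1 × 6.20)
Wq = 0.1028 hours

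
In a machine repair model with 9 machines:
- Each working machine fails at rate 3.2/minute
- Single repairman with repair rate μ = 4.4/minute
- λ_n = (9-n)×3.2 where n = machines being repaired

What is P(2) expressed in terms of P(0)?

P(2)/P(0) = ∏_{i=0}^{2-1} λ_i/μ_{i+1}
= (9-0)×3.2/4.4 × (9-1)×3.2/4.4
= 38.0826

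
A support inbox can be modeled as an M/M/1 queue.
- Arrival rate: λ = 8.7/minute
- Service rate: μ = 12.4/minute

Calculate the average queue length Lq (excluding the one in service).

ρ = λ/μ = 8.7/12.4 = 0.7016
For M/M/1: Lq = λ²/(μ(μ-λ))
Lq = 75.69/(12.4 × 3.70)
Lq = 1.6497 emails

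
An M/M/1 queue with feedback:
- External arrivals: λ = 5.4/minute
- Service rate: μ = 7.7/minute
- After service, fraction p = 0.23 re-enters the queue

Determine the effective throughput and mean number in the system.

Effective arrival rate: λ_eff = λ/(1-p) = 5.4/(1-0.23) = 5.4/0.77 = 7.012987
ρ = λ_eff/μ = 7.012987/7.7 = 0.9107775
L = ρ/(1-ρ) = 0.9107775/(1-0.9107775) = 10.2079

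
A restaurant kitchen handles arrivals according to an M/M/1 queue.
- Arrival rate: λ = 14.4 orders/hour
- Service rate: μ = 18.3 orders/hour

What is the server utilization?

Server utilization: ρ = λ/μ
ρ = 14.4/18.3 = 0.7869
The server is busy 78.69% of the time.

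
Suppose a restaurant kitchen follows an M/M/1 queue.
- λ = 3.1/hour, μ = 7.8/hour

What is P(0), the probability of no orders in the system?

ρ = λ/μ = 3.1/7.8 = 0.3974
P(0) = 1 - ρ = 1 - 0.3974 = 0.6026
The server is idle 60.26% of the time.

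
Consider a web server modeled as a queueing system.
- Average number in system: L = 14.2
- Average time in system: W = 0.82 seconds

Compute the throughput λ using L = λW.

Little's Law: L = λW, so λ = L/W
λ = 14.2/0.82 = 17.3171 requests/second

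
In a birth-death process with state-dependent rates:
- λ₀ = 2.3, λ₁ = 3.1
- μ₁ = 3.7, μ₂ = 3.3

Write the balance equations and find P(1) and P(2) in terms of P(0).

Balance equations:
State 0: λ₀P₀ = μ₁P₁ → P₁ = (λ₀/μ₁)P₀ = (2.3/3.7)P₀ = 0.6216P₀
State 1: P₂ = (λ₀λ₁)/(μ₁μ₂)P₀ = (2.3×3.1)/(3.7×3.3)P₀ = 0.5839P₀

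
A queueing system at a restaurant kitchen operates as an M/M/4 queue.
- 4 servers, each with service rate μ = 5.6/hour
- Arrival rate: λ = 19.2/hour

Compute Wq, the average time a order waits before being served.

Traffic intensity: ρ = λ/(cμ) = 19.2/(4×5.6) = 0.8571
Since ρ = 0.8571 < 1, system is stable.
Offered load a = λ/μ = cρ = 19.2/5.6 = 3.4286
P₀ = [ Σₙ₌₀^3 aⁿ/n! + a^4/(4!(1-ρ)) ]⁻¹
Σ = a^0/0! + a^1/1! + a^2/2! + a^3/3! = 1.00000 + 3.42857 + 5.87755 + 6.71720 = 17.0233
a^4/(4!(1-ρ)) = 138.1824/(24 × 0.142857) = 40.3032
P₀ = 1/(17.0233 + 40.3032) = 0.01744
Lq = P₀·a^4·ρ / (4!(1-ρ)²) = 0.017444 × 138.1824 × 0.85714 / (24 × 0.020408) = 4.2183
Wq = Lq/λ = 4.2183/19.2 = 0.2197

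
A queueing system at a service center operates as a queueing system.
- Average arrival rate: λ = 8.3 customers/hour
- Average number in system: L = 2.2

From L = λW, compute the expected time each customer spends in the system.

Little's Law: L = λW, so W = L/λ
W = 2.2/8.3 = 0.2651 hours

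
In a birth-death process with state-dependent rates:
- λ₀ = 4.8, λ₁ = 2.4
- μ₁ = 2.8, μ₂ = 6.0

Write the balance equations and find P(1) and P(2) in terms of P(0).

Balance equations:
State 0: λ₀P₀ = μ₁P₁ → P₁ = (λ₀/μ₁)P₀ = (4.8/2.8)P₀ = 1.7143P₀
State 1: P₂ = (λ₀λ₁)/(μ₁μ₂)P₀ = (4.8×2.4)/(2.8×6.0)P₀ = 0.6857P₀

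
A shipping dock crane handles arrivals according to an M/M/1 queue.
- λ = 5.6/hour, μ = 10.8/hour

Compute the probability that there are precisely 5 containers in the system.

ρ = λ/μ = 5.6/10.8 = 0.51852
P(n) = (1-ρ)ρⁿ
P(5) = (1-0.51852) × 0.51852^5
P(5) = 0.4815 × 0.03748
P(5) = 0.01805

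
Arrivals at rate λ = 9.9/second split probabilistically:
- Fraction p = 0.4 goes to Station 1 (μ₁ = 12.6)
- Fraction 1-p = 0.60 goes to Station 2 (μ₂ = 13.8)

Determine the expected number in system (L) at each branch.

Effective rates: λ₁ = 9.9×0.4 = 3.96, λ₂ = 9.9×0.60 = 5.94
Station 1: ρ₁ = 3.96/12.6 = 0.31429, L₁ = ρ₁/(1-ρ₁) = 0.31429/(1-0.31429) = 0.4583
Station 2: ρ₂ = 5.94/13.8 = 0.43043, L₂ = ρ₂/(1-ρ₂) = 0.43043/(1-0.43043) = 0.7557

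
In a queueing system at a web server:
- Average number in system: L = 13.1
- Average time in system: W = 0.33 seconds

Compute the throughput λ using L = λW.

Little's Law: L = λW, so λ = L/W
λ = 13.1/0.33 = 39.6970 requests/second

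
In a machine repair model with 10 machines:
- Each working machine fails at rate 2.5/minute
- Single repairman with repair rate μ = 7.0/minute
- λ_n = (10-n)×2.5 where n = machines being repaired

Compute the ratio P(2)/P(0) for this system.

P(2)/P(0) = ∏_{i=0}^{2-1} λ_i/μ_{i+1}
= (10-0)×2.5/7.0 × (10-1)×2.5/7.0
= 11.4796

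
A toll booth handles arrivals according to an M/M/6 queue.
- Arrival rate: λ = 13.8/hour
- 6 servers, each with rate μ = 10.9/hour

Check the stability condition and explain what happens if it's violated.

Stability requires ρ = λ/(cμ) < 1
ρ = 13.8/(6 × 10.9) = 13.8/65.40 = 0.2110
Since 0.2110 < 1, the system is STABLE.
The servers are busy 21.10% of the time.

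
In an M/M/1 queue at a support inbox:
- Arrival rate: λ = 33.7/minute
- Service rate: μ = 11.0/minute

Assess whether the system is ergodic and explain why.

Stability requires ρ = λ/(cμ) < 1
ρ = 33.7/(1 × 11.0) = 33.7/11.00 = 3.0636
Since 3.0636 ≥ 1, the system is UNSTABLE.
Queue grows without bound. Need μ > λ = 33.7.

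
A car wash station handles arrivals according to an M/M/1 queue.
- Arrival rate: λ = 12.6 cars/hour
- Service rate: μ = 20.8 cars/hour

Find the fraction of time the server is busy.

Server utilization: ρ = λ/μ
ρ = 12.6/20.8 = 0.6058
The server is busy 60.58% of the time.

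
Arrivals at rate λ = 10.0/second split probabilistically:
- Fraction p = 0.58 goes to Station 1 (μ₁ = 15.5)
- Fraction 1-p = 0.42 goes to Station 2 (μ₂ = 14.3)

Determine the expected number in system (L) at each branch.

Effective rates: λ₁ = 10.0×0.58 = 5.8, λ₂ = 10.0×0.42 = 4.2
Station 1: ρ₁ = 5.8/15.5 = 0.37419, L₁ = ρ₁/(1-ρ₁) = 0.37419/(1-0.37419) = 0.5979
Station 2: ρ₂ = 4.2/14.3 = 0.2937, L₂ = ρ₂/(1-ρ₂) = 0.2937/(1-0.2937) = 0.4158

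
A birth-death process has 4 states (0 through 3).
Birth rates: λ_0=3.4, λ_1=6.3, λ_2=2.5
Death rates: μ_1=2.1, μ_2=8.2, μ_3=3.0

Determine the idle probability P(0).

Ratios P(n)/P(0) = (λ₀···λₙ₋₁)/(μ₁···μₙ):
P(1)/P(0) = (3.4)/(2.1) = 1.6190
P(2)/P(0) = (3.4×6.3)/(2.1×8.2) = 1.2439
P(3)/P(0) = (3.4×6.3×2.5)/(2.1×8.2×3.0) = 1.0366

Normalization: ∑ P(n) = 1
P(0) × (1.0000 + 1.6190 + 1.2439 + 1.0366) = 1
P(0) × 4.8995 = 1
P(0) = 1/4.8995 = 0.2041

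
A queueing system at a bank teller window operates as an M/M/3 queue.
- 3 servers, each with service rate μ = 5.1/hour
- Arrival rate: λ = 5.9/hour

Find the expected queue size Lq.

Traffic intensity: ρ = λ/(cμ) = 5.9/(3×5.1) = 0.3856
Since ρ = 0.3856 < 1, system is stable.
Offered load a = λ/μ = cρ = 5.9/5.1 = 1.1569
P₀ = [ Σₙ₌₀^2 aⁿ/n! + a^3/(3!(1-ρ)) ]⁻¹
Σ = a^0/0! + a^1/1! + a^2/2! = 1.00000 + 1.15686 + 0.669166 = 2.8260
a^3/(3!(1-ρ)) = 1.5483/(6 × 0.6144) = 0.4200
P₀ = 1/(2.8260 + 0.4200) = 0.3081
Lq = P₀·a^3·ρ / (3!(1-ρ)²) = 0.3081 × 1.5483 × 0.3856 / (6 × 0.3775) = 0.08121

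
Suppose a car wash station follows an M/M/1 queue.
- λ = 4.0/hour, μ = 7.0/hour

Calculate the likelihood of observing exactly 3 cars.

ρ = λ/μ = 4.0/7.0 = 0.57143
P(n) = (1-ρ)ρⁿ
P(3) = (1-0.57143) × 0.57143^3
P(3) = 0.42857 × 0.18659
P(3) = 0.07997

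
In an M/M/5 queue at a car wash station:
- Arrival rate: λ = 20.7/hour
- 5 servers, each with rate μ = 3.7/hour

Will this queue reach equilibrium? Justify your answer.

Stability requires ρ = λ/(cμ) < 1
ρ = 20.7/(5 × 3.7) = 20.7/18.50 = 1.1189
Since 1.1189 ≥ 1, the system is UNSTABLE.
Need c > λ/μ = 20.7/3.7 = 5.59.
Minimum servers needed: c = 6.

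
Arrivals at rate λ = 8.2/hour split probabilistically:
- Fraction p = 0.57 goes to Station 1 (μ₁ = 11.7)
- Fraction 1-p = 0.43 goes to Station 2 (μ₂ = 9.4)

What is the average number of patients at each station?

Effective rates: λ₁ = 8.2×0.57 = 4.674, λ₂ = 8.2×0.43 = 3.526
Station 1: ρ₁ = 4.674/11.7 = 0.399487, L₁ = ρ₁/(1-ρ₁) = 0.399487/(1-0.399487) = 0.6652
Station 2: ρ₂ = 3.526/9.4 = 0.3751, L₂ = ρ₂/(1-ρ₂) = 0.3751/(1-0.3751) = 0.6003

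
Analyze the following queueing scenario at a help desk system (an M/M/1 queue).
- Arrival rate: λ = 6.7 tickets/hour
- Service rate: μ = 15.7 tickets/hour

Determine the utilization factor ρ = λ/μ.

Server utilization: ρ = λ/μ
ρ = 6.7/15.7 = 0.4268
The server is busy 42.68% of the time.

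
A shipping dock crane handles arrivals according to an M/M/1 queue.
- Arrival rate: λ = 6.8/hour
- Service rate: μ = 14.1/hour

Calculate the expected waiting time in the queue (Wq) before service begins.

First, compute utilization: ρ = λ/μ = 6.8/14.1 = 0.4823
For M/M/1: Wq = λ/(μ(μ-λ))
Wq = 6.8/(14.1 × (14.1-6.8))
Wq = 6.8/(14.1 × 7.30)
Wq = 0.06606 hours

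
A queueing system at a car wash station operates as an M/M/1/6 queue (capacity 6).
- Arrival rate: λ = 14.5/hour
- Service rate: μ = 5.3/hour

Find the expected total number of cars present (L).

ρ = λ/μ = 14.5/5.3 = 2.73585
P₀ = (1-ρ)/(1-ρ^(K+1)) = (1-2.73585)/(1-2.73585^7) = -1.7359/-1146.2181 = 0.001514
P_K = P₀×ρ^K = 0.0015144 × 2.73585^6 = 0.0015144 × 419.3278 = 0.6350
L = ρ[1 - (K+1)ρ^K + Kρ^(K+1)] / [(1-ρ)(1-ρ^(K+1))]
L = 2.73585 × (1 - 7×419.3278 + 6×1147.2181) / ((1 - 2.73585) × (1 - 1147.2181)) = 5.4300 cars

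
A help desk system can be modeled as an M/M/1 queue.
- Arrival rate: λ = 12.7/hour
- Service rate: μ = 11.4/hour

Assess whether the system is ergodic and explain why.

Stability requires ρ = λ/(cμ) < 1
ρ = 12.7/(1 × 11.4) = 12.7/11.40 = 1.1140
Since 1.1140 ≥ 1, the system is UNSTABLE.
Queue grows without bound. Need μ > λ = 12.7.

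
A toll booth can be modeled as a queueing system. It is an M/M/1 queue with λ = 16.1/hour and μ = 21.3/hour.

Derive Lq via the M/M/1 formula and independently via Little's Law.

Method 1 (direct): Lq = λ²/(μ(μ-λ)) = 259.21/(21.3 × 5.20) = 2.3403

Method 2 (Little's Law):
W = 1/(μ-λ) = 1/5.20 = 0.19231
Wq = W - 1/μ = 0.19231 - 0.046948 = 0.14536
Lq = λWq = 16.1 × 0.14536 = 2.3403 ✔ (matches Method 1)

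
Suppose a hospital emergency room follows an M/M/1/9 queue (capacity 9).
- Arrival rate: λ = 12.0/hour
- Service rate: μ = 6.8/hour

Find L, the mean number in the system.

ρ = λ/μ = 12.0/6.8 = 1.7647
P₀ = (1-ρ)/(1-ρ^(K+1)) = (1-1.7647)/(1-1.7647^10) = -0.7647/-291.8929 = 0.002620
P_K = P₀×ρ^K = 0.002620 × 1.7647^9 = 0.002620 × 165.9732 = 0.4348
L = ρ[1 - (K+1)ρ^K + Kρ^(K+1)] / [(1-ρ)(1-ρ^(K+1))]
L = 1.7647 × (1 - 10×165.9732 + 9×292.8929) / ((1 - 1.7647) × (1 - 292.8929)) = 7.7266 patients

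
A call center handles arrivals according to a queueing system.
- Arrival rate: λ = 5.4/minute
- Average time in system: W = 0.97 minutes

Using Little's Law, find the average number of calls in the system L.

Little's Law: L = λW
L = 5.4 × 0.97 = 5.2380 calls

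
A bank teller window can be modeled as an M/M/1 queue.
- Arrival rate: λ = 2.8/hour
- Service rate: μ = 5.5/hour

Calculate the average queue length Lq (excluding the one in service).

ρ = λ/μ = 2.8/5.5 = 0.5091
For M/M/1: Lq = λ²/(μ(μ-λ))
Lq = 7.84/(5.5 × 2.70)
Lq = 0.5279 transactions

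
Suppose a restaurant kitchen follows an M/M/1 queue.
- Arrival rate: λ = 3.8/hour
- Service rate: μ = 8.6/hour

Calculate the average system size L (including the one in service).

ρ = λ/μ = 3.8/8.6 = 0.4419
For M/M/1: L = λ/(μ-λ)
L = 3.8/(8.6-3.8) = 3.8/4.80
L = 0.7917 orders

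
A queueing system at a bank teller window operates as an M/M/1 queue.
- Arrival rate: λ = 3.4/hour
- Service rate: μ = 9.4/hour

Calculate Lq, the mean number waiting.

ρ = λ/μ = 3.4/9.4 = 0.3617
For M/M/1: Lq = λ²/(μ(μ-λ))
Lq = 11.56/(9.4 × 6.00)
Lq = 0.2050 transactions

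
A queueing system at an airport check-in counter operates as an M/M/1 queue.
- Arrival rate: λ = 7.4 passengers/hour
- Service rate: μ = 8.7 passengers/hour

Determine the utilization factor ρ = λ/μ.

Server utilization: ρ = λ/μ
ρ = 7.4/8.7 = 0.8506
The server is busy 85.06% of the time.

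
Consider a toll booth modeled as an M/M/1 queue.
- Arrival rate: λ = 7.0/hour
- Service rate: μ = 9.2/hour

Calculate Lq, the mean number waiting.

ρ = λ/μ = 7.0/9.2 = 0.7609
For M/M/1: Lq = λ²/(μ(μ-λ))
Lq = 49.00/(9.2 × 2.20)
Lq = 2.4209 vehicles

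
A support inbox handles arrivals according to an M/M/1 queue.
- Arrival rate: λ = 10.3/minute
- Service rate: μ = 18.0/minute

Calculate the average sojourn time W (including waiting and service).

First, compute utilization: ρ = λ/μ = 10.3/18.0 = 0.5722
For M/M/1: W = 1/(μ-λ)
W = 1/(18.0-10.3) = 1/7.70
W = 0.1299 minutes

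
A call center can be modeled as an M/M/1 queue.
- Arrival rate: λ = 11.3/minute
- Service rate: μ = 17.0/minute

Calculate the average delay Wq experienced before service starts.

First, compute utilization: ρ = λ/μ = 11.3/17.0 = 0.6647
For M/M/1: Wq = λ/(μ(μ-λ))
Wq = 11.3/(17.0 × (17.0-11.3))
Wq = 11.3/(17.0 × 5.70)
Wq = 0.1166 minutes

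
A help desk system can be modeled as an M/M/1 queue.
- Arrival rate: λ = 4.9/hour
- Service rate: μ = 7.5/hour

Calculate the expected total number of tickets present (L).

ρ = λ/μ = 4.9/7.5 = 0.6533
For M/M/1: L = λ/(μ-λ)
L = 4.9/(7.5-4.9) = 4.9/2.60
L = 1.8846 tickets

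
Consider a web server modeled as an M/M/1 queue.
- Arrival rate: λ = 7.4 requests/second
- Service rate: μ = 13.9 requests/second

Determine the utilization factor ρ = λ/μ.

Server utilization: ρ = λ/μ
ρ = 7.4/13.9 = 0.5324
The server is busy 53.24% of the time.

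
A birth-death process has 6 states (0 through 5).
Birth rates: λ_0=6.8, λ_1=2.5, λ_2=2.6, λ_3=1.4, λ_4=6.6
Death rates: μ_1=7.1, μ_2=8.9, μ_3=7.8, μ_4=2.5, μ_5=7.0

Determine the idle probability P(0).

Ratios P(n)/P(0) = (λ₀···λₙ₋₁)/(μ₁···μₙ):
P(1)/P(0) = (6.8)/(7.1) = 0.957746
P(2)/P(0) = (6.8×2.5)/(7.1×8.9) = 0.269030
P(3)/P(0) = (6.8×2.5×2.6)/(7.1×8.9×7.8) = 0.0896766
P(4)/P(0) = (6.8×2.5×2.6×1.4)/(7.1×8.9×7.8×2.5) = 0.0502189
P(5)/P(0) = (6.8×2.5×2.6×1.4×6.6)/(7.1×8.9×7.8×2.5×7.0) = 0.0473493

Normalization: ∑ P(n) = 1
P(0) × (1.00000 + 0.957746 + 0.269030 + 0.0896766 + 0.0502189 + 0.0473493) = 1
P(0) × 2.41402 = 1
P(0) = 1/2.41402 = 0.4142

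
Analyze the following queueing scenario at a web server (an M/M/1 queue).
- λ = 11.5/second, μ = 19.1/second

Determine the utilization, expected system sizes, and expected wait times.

Step 1: ρ = λ/μ = 11.5/19.1 = 0.6021
Step 2: L = λ/(μ-λ) = 11.5/7.60 = 1.5132
Step 3: Lq = λ²/(μ(μ-λ)) = 132.25/(19.1×7.60) = 0.9111
Step 4: W = 1/(μ-λ) = 1/7.60 = 0.13158
Step 5: Wq = λ/(μ(μ-λ)) = 11.5/(19.1×7.60) = 0.07922
Step 6: P(0) = 1-ρ = 0.3979
Verify: L = λW = 11.5×0.13158 = 1.5132 ✔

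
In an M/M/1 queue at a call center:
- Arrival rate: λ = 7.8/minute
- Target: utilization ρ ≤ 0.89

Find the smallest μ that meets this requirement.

ρ = λ/μ, so μ = λ/ρ
μ ≥ 7.8/0.89 = 8.7640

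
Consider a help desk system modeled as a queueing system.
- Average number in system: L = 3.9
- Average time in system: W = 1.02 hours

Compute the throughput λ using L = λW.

Little's Law: L = λW, so λ = L/W
λ = 3.9/1.02 = 3.8235 tickets/hour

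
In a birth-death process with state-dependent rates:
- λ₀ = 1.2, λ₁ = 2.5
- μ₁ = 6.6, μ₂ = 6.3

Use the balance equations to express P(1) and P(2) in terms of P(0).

Balance equations:
State 0: λ₀P₀ = μ₁P₁ → P₁ = (λ₀/μ₁)P₀ = (1.2/6.6)P₀ = 0.1818P₀
State 1: P₂ = (λ₀λ₁)/(μ₁μ₂)P₀ = (1.2×2.5)/(6.6×6.3)P₀ = 0.07215P₀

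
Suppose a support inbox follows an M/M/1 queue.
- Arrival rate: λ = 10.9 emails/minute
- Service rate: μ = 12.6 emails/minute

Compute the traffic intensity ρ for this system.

Server utilization: ρ = λ/μ
ρ = 10.9/12.6 = 0.8651
The server is busy 86.51% of the time.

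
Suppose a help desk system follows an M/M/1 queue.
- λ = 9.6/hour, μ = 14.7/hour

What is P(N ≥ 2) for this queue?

ρ = λ/μ = 9.6/14.7 = 0.6531
P(N ≥ n) = ρⁿ
P(N ≥ 2) = 0.6531^2
P(N ≥ 2) = 0.4265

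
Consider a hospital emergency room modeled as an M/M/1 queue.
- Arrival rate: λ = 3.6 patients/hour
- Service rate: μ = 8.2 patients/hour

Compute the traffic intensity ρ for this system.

Server utilization: ρ = λ/μ
ρ = 3.6/8.2 = 0.4390
The server is busy 43.90% of the time.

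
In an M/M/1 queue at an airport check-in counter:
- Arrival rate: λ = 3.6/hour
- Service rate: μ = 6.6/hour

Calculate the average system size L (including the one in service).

ρ = λ/μ = 3.6/6.6 = 0.5455
For M/M/1: L = λ/(μ-λ)
L = 3.6/(6.6-3.6) = 3.6/3.00
L = 1.2000 passengers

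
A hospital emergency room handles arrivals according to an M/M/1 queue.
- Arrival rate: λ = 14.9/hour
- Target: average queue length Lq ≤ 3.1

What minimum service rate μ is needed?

For M/M/1: Lq = λ²/(μ(μ-λ))
Need Lq ≤ 3.1, i.e. μ(μ-λ) ≥ λ²/3.1
μ² - 14.9μ - 222.01/3.1 ≥ 0  →  μ² - 14.9μ - 71.61613 ≥ 0
Quadratic formula (positive root): μ = [λ + √(λ² + 4×71.61613)]/2
Discriminant: 222.01 + 4×71.61613 = 508.4745, √508.4745 = 22.5494
μ ≥ (14.9 + 22.5494)/2 = 18.7247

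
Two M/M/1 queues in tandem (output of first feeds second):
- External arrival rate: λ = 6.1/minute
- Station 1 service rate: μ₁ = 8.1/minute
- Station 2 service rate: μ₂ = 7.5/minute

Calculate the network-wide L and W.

By Jackson's theorem, each station behaves as independent M/M/1.
Station 1: ρ₁ = 6.1/8.1 = 0.7531, L₁ = ρ₁/(1-ρ₁) = λ/(μ₁-λ) = 6.1/2.00 = 3.0500
Station 2: ρ₂ = 6.1/7.5 = 0.8133, L₂ = ρ₂/(1-ρ₂) = λ/(μ₂-λ) = 6.1/1.40 = 4.3571
Total: L = L₁ + L₂ = 3.0500 + 4.3571 = 7.4071
W = L/λ = 7.4071/6.1 = 1.2143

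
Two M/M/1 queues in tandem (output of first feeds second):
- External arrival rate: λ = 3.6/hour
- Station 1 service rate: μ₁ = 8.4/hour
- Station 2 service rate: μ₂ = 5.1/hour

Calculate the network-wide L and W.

By Jackson's theorem, each station behaves as independent M/M/1.
Station 1: ρ₁ = 3.6/8.4 = 0.4286, L₁ = ρ₁/(1-ρ₁) = λ/(μ₁-λ) = 3.6/4.80 = 0.7500
Station 2: ρ₂ = 3.6/5.1 = 0.7059, L₂ = ρ₂/(1-ρ₂) = λ/(μ₂-λ) = 3.6/1.50 = 2.4000
Total: L = L₁ + L₂ = 0.7500 + 2.4000 = 3.1500
W = L/λ = 3.1500/3.6 = 0.8750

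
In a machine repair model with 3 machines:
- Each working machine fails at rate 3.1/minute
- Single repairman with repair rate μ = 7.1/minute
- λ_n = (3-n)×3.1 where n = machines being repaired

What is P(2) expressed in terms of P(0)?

P(2)/P(0) = ∏_{i=0}^{2-1} λ_i/μ_{i+1}
= (3-0)×3.1/7.1 × (3-1)×3.1/7.1
= 1.1438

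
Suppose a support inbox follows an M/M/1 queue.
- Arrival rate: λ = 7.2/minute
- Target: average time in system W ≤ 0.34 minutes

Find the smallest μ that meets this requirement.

For M/M/1: W = 1/(μ-λ)
Need W ≤ 0.34, so 1/(μ-λ) ≤ 0.34
μ - λ ≥ 1/0.34 = 2.9412
μ ≥ 7.2 + 2.9412 = 10.1412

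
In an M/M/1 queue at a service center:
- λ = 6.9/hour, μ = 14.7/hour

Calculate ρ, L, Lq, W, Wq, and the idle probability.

Step 1: ρ = λ/μ = 6.9/14.7 = 0.4694
Step 2: L = λ/(μ-λ) = 6.9/7.80 = 0.8846
Step 3: Lq = λ²/(μ(μ-λ)) = 47.61/(14.7×7.80) = 0.4152
Step 4: W = 1/(μ-λ) = 1/7.80 = 0.1282
Step 5: Wq = λ/(μ(μ-λ)) = 6.9/(14.7×7.80) = 0.06018
Step 6: P(0) = 1-ρ = 0.5306
Verify: L = λW = 6.9×0.1282 = 0.8846 ✔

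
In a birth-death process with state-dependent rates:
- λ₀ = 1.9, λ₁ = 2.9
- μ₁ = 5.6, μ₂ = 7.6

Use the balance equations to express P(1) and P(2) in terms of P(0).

Balance equations:
State 0: λ₀P₀ = μ₁P₁ → P₁ = (λ₀/μ₁)P₀ = (1.9/5.6)P₀ = 0.3393P₀
State 1: P₂ = (λ₀λ₁)/(μ₁μ₂)P₀ = (1.9×2.9)/(5.6×7.6)P₀ = 0.1295P₀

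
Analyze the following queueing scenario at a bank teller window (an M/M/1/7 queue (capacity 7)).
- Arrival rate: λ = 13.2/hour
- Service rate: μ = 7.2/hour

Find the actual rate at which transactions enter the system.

ρ = λ/μ = 13.2/7.2 = 1.83333
P₀ = (1-ρ)/(1-ρ^(K+1)) = (1-1.83333)/(1-1.83333^8) = -0.8333/-126.6219 = 0.006581
P_K = P₀×ρ^K = 0.006581 × 1.83333^7 = 0.006581 × 69.6121 = 0.4581
λ_eff = λ(1-P_K) = 13.2 × (1 - 0.45814) = 13.2 × 0.54186 = 7.1526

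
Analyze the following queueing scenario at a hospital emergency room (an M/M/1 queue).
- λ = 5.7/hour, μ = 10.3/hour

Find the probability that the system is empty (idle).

ρ = λ/μ = 5.7/10.3 = 0.5534
P(0) = 1 - ρ = 1 - 0.5534 = 0.4466
The server is idle 44.66% of the time.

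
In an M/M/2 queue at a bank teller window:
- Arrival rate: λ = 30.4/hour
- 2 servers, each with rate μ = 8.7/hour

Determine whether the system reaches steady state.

Stability requires ρ = λ/(cμ) < 1
ρ = 30.4/(2 × 8.7) = 30.4/17.40 = 1.7471
Since 1.7471 ≥ 1, the system is UNSTABLE.
Need c > λ/μ = 30.4/8.7 = 3.49.
Minimum servers needed: c = 4.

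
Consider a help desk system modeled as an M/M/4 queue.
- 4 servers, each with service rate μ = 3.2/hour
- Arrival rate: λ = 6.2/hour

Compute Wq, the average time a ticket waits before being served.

Traffic intensity: ρ = λ/(cμ) = 6.2/(4×3.2) = 0.4844
Since ρ = 0.4844 < 1, system is stable.
Offered load a = λ/μ = cρ = 6.2/3.2 = 1.9375
P₀ = [ Σₙ₌₀^3 aⁿ/n! + a^4/(4!(1-ρ)) ]⁻¹
Σ = a^0/0! + a^1/1! + a^2/2! + a^3/3! = 1.0000 + 1.9375 + 1.8770 + 1.2122 = 6.0267
a^4/(4!(1-ρ)) = 14.0918/(24 × 0.51562) = 1.1387
P₀ = 1/(6.0267 + 1.1387) = 0.1396
Lq = P₀·a^4·ρ / (4!(1-ρ)²) = 0.1396 × 14.0918 × 0.4844 / (24 × 0.2659) = 0.1493
Wq = Lq/λ = 0.1493/6.2 = 0.02408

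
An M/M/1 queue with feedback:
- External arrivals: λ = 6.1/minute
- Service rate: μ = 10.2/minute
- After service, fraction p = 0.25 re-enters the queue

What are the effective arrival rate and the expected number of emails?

Effective arrival rate: λ_eff = λ/(1-p) = 6.1/(1-0.25) = 6.1/0.75 = 8.133333
ρ = λ_eff/μ = 8.133333/10.2 = 0.797386
L = ρ/(1-ρ) = 0.797386/(1-0.797386) = 3.9355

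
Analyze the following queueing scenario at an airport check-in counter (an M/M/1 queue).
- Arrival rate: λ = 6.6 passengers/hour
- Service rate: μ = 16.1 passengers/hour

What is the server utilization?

Server utilization: ρ = λ/μ
ρ = 6.6/16.1 = 0.4099
The server is busy 40.99% of the time.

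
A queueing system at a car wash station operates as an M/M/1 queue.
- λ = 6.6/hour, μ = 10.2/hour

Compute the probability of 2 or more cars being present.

ρ = λ/μ = 6.6/10.2 = 0.6471
P(N ≥ n) = ρⁿ
P(N ≥ 2) = 0.6471^2
P(N ≥ 2) = 0.4187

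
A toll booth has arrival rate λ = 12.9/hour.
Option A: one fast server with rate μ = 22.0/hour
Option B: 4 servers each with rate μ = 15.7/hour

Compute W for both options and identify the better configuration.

Option A: single server μ = 22.0 (M/M/1)
  ρ_A = 12.9/22.0 = 0.5864
  W_A = 1/(μ-λ) = 1/(22.0-12.9) = 1/9.10 = 0.1099

Option B: 4 servers μ = 15.7 (M/M/4)
  ρ_B = λ/(cμ) = 12.9/(4×15.7) = 0.2054
  Offered load a = λ/μ = cρ = 12.9/15.7 = 0.8217
  P₀ = [ Σₙ₌₀^3 aⁿ/n! + a^4/(4!(1-ρ)) ]⁻¹
  Σ = a^0/0! + a^1/1! + a^2/2! + a^3/3! = 1.0000 + 0.8217 + 0.3376 + 0.09245 = 2.2517
  a^4/(4!(1-ρ)) = 0.4558/(24 × 0.7946) = 0.02390
  P₀ = 1/(2.25167 + 0.0239006) = 0.4395
  Lq = P₀·a^4·ρ / (4!(1-ρ)²) = 0.4395 × 0.4558 × 0.2054 / (24 × 0.6314) = 0.002715
  Wq_B = Lq/λ = 0.002715/12.9 = 0.0002105
  W_B = Wq_B + 1/μ = 0.0002105 + 0.06369 = 0.06390

Since W_B = 0.06390 < W_A = 0.1099, Option B (multiple servers) has the shorter time in system.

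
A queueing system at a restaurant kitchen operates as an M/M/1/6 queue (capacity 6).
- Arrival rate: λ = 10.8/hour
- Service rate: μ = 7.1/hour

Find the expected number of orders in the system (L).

ρ = λ/μ = 10.8/7.1 = 1.52113
P₀ = (1-ρ)/(1-ρ^(K+1)) = (1-1.52113)/(1-1.52113^7) = -0.52113/-17.8436 = 0.02921
P_K = P₀×ρ^K = 0.029205 × 1.52113^6 = 0.029205 × 12.3879 = 0.3618
L = ρ[1 - (K+1)ρ^K + Kρ^(K+1)] / [(1-ρ)(1-ρ^(K+1))]
L = 1.52113 × (1 - 7×12.3879 + 6×18.8436) / ((1 - 1.52113) × (1 - 18.8436)) = 4.4734 orders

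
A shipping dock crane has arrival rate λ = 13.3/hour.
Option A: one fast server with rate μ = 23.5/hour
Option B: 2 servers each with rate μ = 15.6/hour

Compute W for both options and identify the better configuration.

Option A: single server μ = 23.5 (M/M/1)
  ρ_A = 13.3/23.5 = 0.5660
  W_A = 1/(μ-λ) = 1/(23.5-13.3) = 1/10.20 = 0.09804

Option B: 2 servers μ = 15.6 (M/M/2)
  ρ_B = λ/(cμ) = 13.3/(2×15.6) = 0.4263
  Offered load a = λ/μ = cρ = 13.3/15.6 = 0.8526
  P₀ = [ Σₙ₌₀^1 aⁿ/n! + a^2/(2!(1-ρ)) ]⁻¹
  Σ = a^0/0! + a^1/1! = 1.0000 + 0.8526 = 1.8526
  a^2/(2!(1-ρ)) = 0.7269/(2 × 0.5737) = 0.6335
  P₀ = 1/(1.8526 + 0.6335) = 0.4022
  Lq = P₀·a^2·ρ / (2!(1-ρ)²) = 0.4022 × 0.7269 × 0.4263 / (2 × 0.3292) = 0.1893
  Wq_B = Lq/λ = 0.18933/13.3 = 0.01424
  W_B = Wq_B + 1/μ = 0.01424 + 0.06410 = 0.07834

Since W_B = 0.07834 < W_A = 0.09804, Option B (multiple servers) has the shorter time in system.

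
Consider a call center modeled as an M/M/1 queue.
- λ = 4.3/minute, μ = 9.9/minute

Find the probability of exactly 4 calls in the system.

ρ = λ/μ = 4.3/9.9 = 0.4343
P(n) = (1-ρ)ρⁿ
P(4) = (1-0.4343) × 0.4343^4
P(4) = 0.5657 × 0.03558
P(4) = 0.02013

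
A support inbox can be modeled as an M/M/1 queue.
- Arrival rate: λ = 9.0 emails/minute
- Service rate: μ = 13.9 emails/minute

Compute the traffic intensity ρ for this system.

Server utilization: ρ = λ/μ
ρ = 9.0/13.9 = 0.6475
The server is busy 64.75% of the time.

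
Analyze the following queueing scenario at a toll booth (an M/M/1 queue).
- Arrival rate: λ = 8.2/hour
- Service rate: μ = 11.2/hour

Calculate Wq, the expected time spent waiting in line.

First, compute utilization: ρ = λ/μ = 8.2/11.2 = 0.7321
For M/M/1: Wq = λ/(μ(μ-λ))
Wq = 8.2/(11.2 × (11.2-8.2))
Wq = 8.2/(11.2 × 3.00)
Wq = 0.2440 hours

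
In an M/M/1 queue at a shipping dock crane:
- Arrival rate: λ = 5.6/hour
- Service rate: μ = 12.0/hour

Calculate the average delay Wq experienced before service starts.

First, compute utilization: ρ = λ/μ = 5.6/12.0 = 0.4667
For M/M/1: Wq = λ/(μ(μ-λ))
Wq = 5.6/(12.0 × (12.0-5.6))
Wq = 5.6/(12.0 × 6.40)
Wq = 0.07292 hours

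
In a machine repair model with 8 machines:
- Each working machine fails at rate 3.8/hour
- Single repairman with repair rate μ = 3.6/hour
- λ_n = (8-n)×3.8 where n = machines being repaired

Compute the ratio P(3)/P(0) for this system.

P(3)/P(0) = ∏_{i=0}^{3-1} λ_i/μ_{i+1}
= (8-0)×3.8/3.6 × (8-1)×3.8/3.6 × (8-2)×3.8/3.6
= 395.1687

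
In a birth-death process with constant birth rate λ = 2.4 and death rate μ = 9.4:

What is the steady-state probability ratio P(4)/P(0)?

For constant rates: P(n)/P(0) = (λ/μ)^n
P(4)/P(0) = (2.4/9.4)^4 = 0.255319^4 = 0.004249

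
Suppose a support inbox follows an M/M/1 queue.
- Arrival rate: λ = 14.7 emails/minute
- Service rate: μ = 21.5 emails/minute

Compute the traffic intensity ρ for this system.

Server utilization: ρ = λ/μ
ρ = 14.7/21.5 = 0.6837
The server is busy 68.37% of the time.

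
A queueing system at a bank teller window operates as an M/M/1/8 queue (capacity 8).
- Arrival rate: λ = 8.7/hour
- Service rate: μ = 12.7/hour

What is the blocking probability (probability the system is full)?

ρ = λ/μ = 8.7/12.7 = 0.68504
P₀ = (1-ρ)/(1-ρ^(K+1)) = (1-0.68504)/(1-0.68504^9) = 0.3150/0.9668 = 0.3258
P_K = P₀×ρ^K = 0.3258 × 0.68504^8 = 0.3258 × 0.04850 = 0.01580
Blocking probability = 1.58%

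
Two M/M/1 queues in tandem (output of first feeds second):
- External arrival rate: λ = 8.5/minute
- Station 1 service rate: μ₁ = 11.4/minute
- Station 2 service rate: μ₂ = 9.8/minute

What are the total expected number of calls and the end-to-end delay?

By Jackson's theorem, each station behaves as independent M/M/1.
Station 1: ρ₁ = 8.5/11.4 = 0.7456, L₁ = ρ₁/(1-ρ₁) = λ/(μ₁-λ) = 8.5/2.90 = 2.9310
Station 2: ρ₂ = 8.5/9.8 = 0.8673, L₂ = ρ₂/(1-ρ₂) = λ/(μ₂-λ) = 8.5/1.30 = 6.5385
Total: L = L₁ + L₂ = 2.9310 + 6.5385 = 9.4695
W = L/λ = 9.4695/8.5 = 1.1141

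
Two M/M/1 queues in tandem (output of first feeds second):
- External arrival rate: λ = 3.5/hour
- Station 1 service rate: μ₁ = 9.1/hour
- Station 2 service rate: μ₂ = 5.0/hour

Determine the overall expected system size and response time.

By Jackson's theorem, each station behaves as independent M/M/1.
Station 1: ρ₁ = 3.5/9.1 = 0.3846, L₁ = ρ₁/(1-ρ₁) = λ/(μ₁-λ) = 3.5/5.60 = 0.6250
Station 2: ρ₂ = 3.5/5.0 = 0.7000, L₂ = ρ₂/(1-ρ₂) = λ/(μ₂-λ) = 3.5/1.50 = 2.3333
Total: L = L₁ + L₂ = 0.6250 + 2.3333 = 2.9583
W = L/λ = 2.9583/3.5 = 0.8452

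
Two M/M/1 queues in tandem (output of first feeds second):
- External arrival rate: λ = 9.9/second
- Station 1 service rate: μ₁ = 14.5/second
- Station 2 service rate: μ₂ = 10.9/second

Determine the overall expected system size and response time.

By Jackson's theorem, each station behaves as independent M/M/1.
Station 1: ρ₁ = 9.9/14.5 = 0.6828, L₁ = ρ₁/(1-ρ₁) = λ/(μ₁-λ) = 9.9/4.60 = 2.1522
Station 2: ρ₂ = 9.9/10.9 = 0.9083, L₂ = ρ₂/(1-ρ₂) = λ/(μ₂-λ) = 9.9/1.00 = 9.9000
Total: L = L₁ + L₂ = 2.1522 + 9.9000 = 12.0522
W = L/λ = 12.0522/9.9 = 1.2174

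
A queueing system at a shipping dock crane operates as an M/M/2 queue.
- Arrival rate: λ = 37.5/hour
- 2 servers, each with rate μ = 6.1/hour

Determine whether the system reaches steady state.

Stability requires ρ = λ/(cμ) < 1
ρ = 37.5/(2 × 6.1) = 37.5/12.20 = 3.0738
Since 3.0738 ≥ 1, the system is UNSTABLE.
Need c > λ/μ = 37.5/6.1 = 6.15.
Minimum servers needed: c = 7.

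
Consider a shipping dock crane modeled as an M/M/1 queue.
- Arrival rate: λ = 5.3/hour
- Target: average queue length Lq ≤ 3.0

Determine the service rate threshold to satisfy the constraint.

For M/M/1: Lq = λ²/(μ(μ-λ))
Need Lq ≤ 3.0, i.e. μ(μ-λ) ≥ λ²/3.0
μ² - 5.3μ - 28.09/3.0 ≥ 0  →  μ² - 5.3μ - 9.36333 ≥ 0
Quadratic formula (positive root): μ = [λ + √(λ² + 4×9.36333)]/2
Discriminant: 28.09 + 4×9.36333 = 65.5433, √65.5433 = 8.09588
μ ≥ (5.3 + 8.09588)/2 = 6.6979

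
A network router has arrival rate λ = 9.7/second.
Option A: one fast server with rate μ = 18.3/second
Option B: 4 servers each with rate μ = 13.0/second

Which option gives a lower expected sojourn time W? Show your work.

Option A: single server μ = 18.3 (M/M/1)
  ρ_A = 9.7/18.3 = 0.5301
  W_A = 1/(μ-λ) = 1/(18.3-9.7) = 1/8.60 = 0.1163

Option B: 4 servers μ = 13.0 (M/M/4)
  ρ_B = λ/(cμ) = 9.7/(4×13.0) = 0.1865
  Offered load a = λ/μ = cρ = 9.7/13.0 = 0.7462
  P₀ = [ Σₙ₌₀^3 aⁿ/n! + a^4/(4!(1-ρ)) ]⁻¹
  Σ = a^0/0! + a^1/1! + a^2/2! + a^3/3! = 1.0000 + 0.7462 + 0.2784 + 0.06924 = 2.0938
  a^4/(4!(1-ρ)) = 0.3100/(24 × 0.8135) = 0.01588
  P₀ = 1/(2.0938 + 0.01588) = 0.4740
  Lq = P₀·a^4·ρ / (4!(1-ρ)²) = 0.4740 × 0.3100 × 0.1865 / (24 × 0.6617) = 0.001726
  Wq_B = Lq/λ = 0.001726/9.7 = 0.0001779
  W_B = Wq_B + 1/μ = 0.0001779 + 0.07692 = 0.07710

Since W_B = 0.07710 < W_A = 0.1163, Option B (multiple servers) has the shorter time in system.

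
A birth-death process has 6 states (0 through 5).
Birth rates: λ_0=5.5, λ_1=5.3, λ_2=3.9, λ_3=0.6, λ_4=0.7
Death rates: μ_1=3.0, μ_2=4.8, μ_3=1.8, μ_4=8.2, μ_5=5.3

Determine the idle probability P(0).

Ratios P(n)/P(0) = (λ₀···λₙ₋₁)/(μ₁···μₙ):
P(1)/P(0) = (5.5)/(3.0) = 1.8333
P(2)/P(0) = (5.5×5.3)/(3.0×4.8) = 2.0243
P(3)/P(0) = (5.5×5.3×3.9)/(3.0×4.8×1.8) = 4.3860
P(4)/P(0) = (5.5×5.3×3.9×0.6)/(3.0×4.8×1.8×8.2) = 0.3209
P(5)/P(0) = (5.5×5.3×3.9×0.6×0.7)/(3.0×4.8×1.8×8.2×5.3) = 0.04239

Normalization: ∑ P(n) = 1
P(0) × (1.0000 + 1.8333 + 2.0243 + 4.3860 + 0.3209 + 0.04239) = 1
P(0) × 9.6069 = 1
P(0) = 1/9.6069 = 0.1041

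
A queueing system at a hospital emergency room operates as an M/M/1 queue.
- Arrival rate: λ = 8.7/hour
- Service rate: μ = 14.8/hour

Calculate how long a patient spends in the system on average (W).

First, compute utilization: ρ = λ/μ = 8.7/14.8 = 0.5878
For M/M/1: W = 1/(μ-λ)
W = 1/(14.8-8.7) = 1/6.10
W = 0.1639 hours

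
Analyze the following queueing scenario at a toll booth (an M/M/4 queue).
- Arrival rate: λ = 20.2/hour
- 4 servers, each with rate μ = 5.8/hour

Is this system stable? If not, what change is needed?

Stability requires ρ = λ/(cμ) < 1
ρ = 20.2/(4 × 5.8) = 20.2/23.20 = 0.8707
Since 0.8707 < 1, the system is STABLE.
The servers are busy 87.07% of the time.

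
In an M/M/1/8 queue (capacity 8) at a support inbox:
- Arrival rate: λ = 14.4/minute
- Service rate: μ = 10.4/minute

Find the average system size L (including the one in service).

ρ = λ/μ = 14.4/10.4 = 1.3846
P₀ = (1-ρ)/(1-ρ^(K+1)) = (1-1.3846)/(1-1.3846^9) = -0.3846/-17.7033 = 0.02172
P_K = P₀×ρ^K = 0.021725 × 1.3846^8 = 0.021725 × 13.5081 = 0.2935
L = ρ[1 - (K+1)ρ^K + Kρ^(K+1)] / [(1-ρ)(1-ρ^(K+1))]
L = 1.3846 × (1 - 9×13.5081 + 8×18.7033) / ((1 - 1.3846) × (1 - 18.7033)) = 5.9083 emails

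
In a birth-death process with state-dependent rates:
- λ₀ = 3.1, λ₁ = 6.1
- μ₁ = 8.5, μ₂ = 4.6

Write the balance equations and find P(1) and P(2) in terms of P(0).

Balance equations:
State 0: λ₀P₀ = μ₁P₁ → P₁ = (λ₀/μ₁)P₀ = (3.1/8.5)P₀ = 0.3647P₀
State 1: P₂ = (λ₀λ₁)/(μ₁μ₂)P₀ = (3.1×6.1)/(8.5×4.6)P₀ = 0.4836P₀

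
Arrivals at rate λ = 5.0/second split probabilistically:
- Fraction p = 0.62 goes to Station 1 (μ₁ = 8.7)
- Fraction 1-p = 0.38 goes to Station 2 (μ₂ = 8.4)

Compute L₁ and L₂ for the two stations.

Effective rates: λ₁ = 5.0×0.62 = 3.1, λ₂ = 5.0×0.38 = 1.9
Station 1: ρ₁ = 3.1/8.7 = 0.35632, L₁ = ρ₁/(1-ρ₁) = 0.35632/(1-0.35632) = 0.5536
Station 2: ρ₂ = 1.9/8.4 = 0.2262, L₂ = ρ₂/(1-ρ₂) = 0.2262/(1-0.2262) = 0.2923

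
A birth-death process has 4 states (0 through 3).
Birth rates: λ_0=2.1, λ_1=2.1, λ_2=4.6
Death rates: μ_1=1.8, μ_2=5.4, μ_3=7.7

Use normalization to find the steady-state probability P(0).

Ratios P(n)/P(0) = (λ₀···λₙ₋₁)/(μ₁···μₙ):
P(1)/P(0) = (2.1)/(1.8) = 1.1667
P(2)/P(0) = (2.1×2.1)/(1.8×5.4) = 0.4537
P(3)/P(0) = (2.1×2.1×4.6)/(1.8×5.4×7.7) = 0.2710

Normalization: ∑ P(n) = 1
P(0) × (1.0000 + 1.1667 + 0.4537 + 0.2710) = 1
P(0) × 2.8914 = 1
P(0) = 1/2.8914 = 0.3459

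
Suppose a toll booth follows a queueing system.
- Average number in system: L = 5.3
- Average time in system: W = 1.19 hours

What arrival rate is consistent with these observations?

Little's Law: L = λW, so λ = L/W
λ = 5.3/1.19 = 4.4538 vehicles/hour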